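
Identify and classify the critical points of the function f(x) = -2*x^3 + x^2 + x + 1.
f'(x) = -6*x^2 + 2*x + 1

Solve f'(x) = 0:
  6*x^2 - 2*x - 1 = 0 has no rational roots; quadratic formula: x = (2 ± √28)/12.
  ⇒ x = 1/6 - sqrt(7)/6 ≈ -0.2743, 1/6 + sqrt(7)/6 ≈ 0.6076

f''(x) = 2 - 12*x
Second-derivative test at each critical point:
  f''(-0.2743) = 5.2915 > 0 → local minimum
  f''(0.6076) = -5.2915 < 0 → local maximum

Critical points: x = 1/6 - sqrt(7)/6 ≈ -0.2743 (local minimum); x = 1/6 + sqrt(7)/6 ≈ 0.6076 (local maximum)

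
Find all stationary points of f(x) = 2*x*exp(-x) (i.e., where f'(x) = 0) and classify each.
f'(x) = 2*(1 - x)*exp(-x)

Solve f'(x) = 0:
  f'(x) = (2 - 2*x)·exp(-x) and exp(-x) > 0 for every x, so f'(x) = 0 ⇔ 2 - 2*x = 0.
  Factor: 2 - 2*x = -2*(x - 1) = 0.
  ⇒ x = 1

f''(x) = 2*(x - 2)*exp(-x)
Second-derivative test at each critical point:
  f''(1) = -0.7358 < 0 → local maximum

Critical points: x = 1 (local maximum)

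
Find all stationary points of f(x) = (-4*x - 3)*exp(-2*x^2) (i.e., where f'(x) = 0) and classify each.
f'(x) = 4*(x*(4*x + 3) - 1)*exp(-2*x^2)

Solve f'(x) = 0:
  f'(x) = (16*x^2 + 12*x - 4)·exp(-2*x^2) and exp(-2*x^2) > 0 for every x, so f'(x) = 0 ⇔ 16*x^2 + 12*x - 4 = 0.
  Factor: 16*x^2 + 12*x - 4 = 4*(x + 1)*(4*x - 1) = 0.
  ⇒ x = -1, 1/4

f''(x) = 4*(-16*x^3 - 12*x^2 + 12*x + 3)*exp(-2*x^2)
Second-derivative test at each critical point:
  f''(-1) = -2.7067 < 0 → local maximum
  f''(1/4) = 17.6499 > 0 → local minimum

Critical points: x = -1 (local maximum); x = 1/4 (local minimum)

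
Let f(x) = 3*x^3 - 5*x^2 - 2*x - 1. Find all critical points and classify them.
f'(x) = 9*x^2 - 10*x - 2

Solve f'(x) = 0:
  9*x^2 - 10*x - 2 = 0 has no rational roots; quadratic formula: x = (10 ± √172)/18.
  ⇒ x = 5/9 - sqrt(43)/9 ≈ -0.1730, 5/9 + sqrt(43)/9 ≈ 1.2842

f''(x) = 18*x - 10
Second-derivative test at each critical point:
  f''(-0.1730) = -13.1149 < 0 → local maximum
  f''(1.2842) = 13.1149 > 0 → local minimum

Critical points: x = 5/9 - sqrt(43)/9 ≈ -0.1730 (local maximum); x = 5/9 + sqrt(43)/9 ≈ 1.2842 (local minimum)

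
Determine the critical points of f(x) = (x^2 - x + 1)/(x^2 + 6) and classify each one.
f'(x) = (x^2 + 10*x - 6)/(x^4 + 12*x^2 + 36)

Solve f'(x) = 0:
  f'(x) = (x^2 + 10*x - 6)/(x^2 + 6)^2; the denominator is positive wherever f is defined, so f'(x) = 0 ⇔ x^2 + 10*x - 6 = 0.
  x^2 + 10*x - 6 = 0 has no rational roots; quadratic formula: x = (-10 ± √124)/2.
  ⇒ x = -sqrt(31) - 5 ≈ -10.5678, -5 + sqrt(31) ≈ 0.5678

f''(x) = 2*(-x^3 - 15*x^2 + 18*x + 30)/(x^6 + 18*x^4 + 108*x^2 + 216)
Second-derivative test at each critical point:
  f''(-10.5678) = -0.0008 < 0 → local maximum
  f''(0.5678) = 0.2786 > 0 → local minimum

Critical points: x = -sqrt(31) - 5 ≈ -10.5678 (local maximum); x = -5 + sqrt(31) ≈ 0.5678 (local minimum)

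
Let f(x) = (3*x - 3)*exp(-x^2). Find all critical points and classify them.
f'(x) = 3*(-2*x*(x - 1) + 1)*exp(-x^2)

Solve f'(x) = 0:
  f'(x) = (-6*x^2 + 6*x + 3)·exp(-x^2) and exp(-x^2) > 0 for every x, so f'(x) = 0 ⇔ -6*x^2 + 6*x + 3 = 0.
  Factor: -6*x^2 + 6*x + 3 = -3*(2*x^2 - 2*x - 1); 2*x^2 - 2*x - 1 = 0 has no rational roots; quadratic formula: x = (2 ± √12)/4.
  ⇒ x = 1/2 - sqrt(3)/2 ≈ -0.3660, 1/2 + sqrt(3)/2 ≈ 1.3660

f''(x) = 6*(2*x^2*(x - 1) - 3*x + 1)*exp(-x^2)
Second-derivative test at each critical point:
  f''(-0.3660) = 9.0892 > 0 → local minimum
  f''(1.3660) = -1.6081 < 0 → local maximum

Critical points: x = 1/2 - sqrt(3)/2 ≈ -0.3660 (local minimum); x = 1/2 + sqrt(3)/2 ≈ 1.3660 (local maximum)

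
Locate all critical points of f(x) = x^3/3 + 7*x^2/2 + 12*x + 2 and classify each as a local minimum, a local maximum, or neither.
f'(x) = x^2 + 7*x + 12

Solve f'(x) = 0:
  Factor: x^2 + 7*x + 12 = (x + 3)*(x + 4) = 0.
  ⇒ x = -4, -3

f''(x) = 2*x + 7
Second-derivative test at each critical point:
  f''(-4) = -1 < 0 → local maximum
  f''(-3) = 1 > 0 → local minimum

Critical points: x = -4 (local maximum); x = -3 (local minimum)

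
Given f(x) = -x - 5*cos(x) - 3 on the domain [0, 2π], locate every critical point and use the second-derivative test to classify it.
f'(x) = 5*sin(x) - 1

Solve f'(x) = 0 on [0, 2π]:
  f'(x) = 0 ⇔ sin(x) = 1/5, i.e. x = arcsin(1/5) + 2nπ or x = π − arcsin(1/5) + 2nπ; keep the solutions lying in [0, 2π].
  ⇒ x = asin(1/5) ≈ 0.2014, pi - asin(1/5) ≈ 2.9402

f''(x) = 5*cos(x)
Second-derivative test at each critical point:
  f''(0.2014) = 4.8990 > 0 → local minimum
  f''(2.9402) = -4.8990 < 0 → local maximum

Critical points: x = asin(1/5) ≈ 0.2014 (local minimum); x = pi - asin(1/5) ≈ 2.9402 (local maximum)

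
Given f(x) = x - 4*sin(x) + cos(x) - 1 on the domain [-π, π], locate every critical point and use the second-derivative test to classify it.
f'(x) = -sin(x) - 4*cos(x) + 1

Solve f'(x) = 0 on [-π, π]:
  f'(x) = 0 ⇔ -sin(x) - 4*cos(x) = -1. Write the left side as R·cos(x + φ) with R = √((-4)² + 1²) = sqrt(17), cos φ = -4*sqrt(17)/17, sin φ = sqrt(17)/17; then cos(x + φ) = -sqrt(17)/17. Solve for x and keep the solutions lying in [-π, π].
  ⇒ x = -atan(15/8) ≈ -1.0808, pi/2 ≈ 1.5708

f''(x) = 4*sin(x) - cos(x)
Second-derivative test at each critical point:
  f''(-1.0808) = -4 < 0 → local maximum
  f''(1.5708) = 4 > 0 → local minimum

Critical points: x = -atan(15/8) ≈ -1.0808 (local maximum); x = pi/2 ≈ 1.5708 (local minimum)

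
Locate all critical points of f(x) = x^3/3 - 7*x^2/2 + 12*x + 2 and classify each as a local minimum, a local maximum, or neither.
f'(x) = x^2 - 7*x + 12

Solve f'(x) = 0:
  Factor: x^2 - 7*x + 12 = (x - 4)*(x - 3) = 0.
  ⇒ x = 3, 4

f''(x) = 2*x - 7
Second-derivative test at each critical point:
  f''(3) = -1 < 0 → local maximum
  f''(4) = 1 > 0 → local minimum

Critical points: x = 3 (local maximum); x = 4 (local minimum)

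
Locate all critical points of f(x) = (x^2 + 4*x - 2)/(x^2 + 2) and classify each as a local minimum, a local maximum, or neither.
f'(x) = 4*(-x^2 + 2*x + 2)/(x^4 + 4*x^2 + 4)

Solve f'(x) = 0:
  f'(x) = -4*(x^2 - 2*x - 2)/(x^2 + 2)^2; the denominator is positive wherever f is defined, so f'(x) = 0 ⇔ -4*x^2 + 8*x + 8 = 0.
  Factor: -4*x^2 + 8*x + 8 = -4*(x^2 - 2*x - 2); x^2 - 2*x - 2 = 0 has no rational roots; quadratic formula: x = (2 ± √12)/2.
  ⇒ x = 1 - sqrt(3) ≈ -0.7321, 1 + sqrt(3) ≈ 2.7321

f''(x) = 8*(x^3 - 3*x^2 - 6*x + 2)/(x^6 + 6*x^4 + 12*x^2 + 8)
Second-derivative test at each critical point:
  f''(-0.7321) = 2.1547 > 0 → local minimum
  f''(2.7321) = -0.1547 < 0 → local maximum

Critical points: x = 1 - sqrt(3) ≈ -0.7321 (local minimum); x = 1 + sqrt(3) ≈ 2.7321 (local maximum)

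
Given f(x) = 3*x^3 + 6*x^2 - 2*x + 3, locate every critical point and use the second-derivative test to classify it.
f'(x) = 9*x^2 + 12*x - 2

Solve f'(x) = 0:
  9*x^2 + 12*x - 2 = 0 has no rational roots; quadratic formula: x = (-12 ± √216)/18.
  ⇒ x = -sqrt(6)/3 - 2/3 ≈ -1.4832, -2/3 + sqrt(6)/3 ≈ 0.1498

f''(x) = 18*x + 12
Second-derivative test at each critical point:
  f''(-1.4832) = -14.6969 < 0 → local maximum
  f''(0.1498) = 14.6969 > 0 → local minimum

Critical points: x = -sqrt(6)/3 - 2/3 ≈ -1.4832 (local maximum); x = -2/3 + sqrt(6)/3 ≈ 0.1498 (local minimum)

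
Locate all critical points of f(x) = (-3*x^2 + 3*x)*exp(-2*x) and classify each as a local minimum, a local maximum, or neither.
f'(x) = 3*(2*x^2 - 4*x + 1)*exp(-2*x)

Solve f'(x) = 0:
  f'(x) = (6*x^2 - 12*x + 3)·exp(-2*x) and exp(-2*x) > 0 for every x, so f'(x) = 0 ⇔ 6*x^2 - 12*x + 3 = 0.
  Factor: 6*x^2 - 12*x + 3 = 3*(2*x^2 - 4*x + 1); 2*x^2 - 4*x + 1 = 0 has no rational roots; quadratic formula: x = (4 ± √8)/4.
  ⇒ x = 1 - sqrt(2)/2 ≈ 0.2929, sqrt(2)/2 + 1 ≈ 1.7071

f''(x) = 6*(-2*x^2 + 6*x - 3)*exp(-2*x)
Second-derivative test at each critical point:
  f''(0.2929) = -4.7235 < 0 → local maximum
  f''(1.7071) = 0.2792 > 0 → local minimum

Critical points: x = 1 - sqrt(2)/2 ≈ 0.2929 (local maximum); x = sqrt(2)/2 + 1 ≈ 1.7071 (local minimum)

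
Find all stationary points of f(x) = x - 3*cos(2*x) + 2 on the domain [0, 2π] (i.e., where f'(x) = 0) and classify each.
f'(x) = 6*sin(2*x) + 1

Solve f'(x) = 0 on [0, 2π]:
  f'(x) = 0 ⇔ sin(2*x) = -1/6, i.e. 2*x = arcsin(-1/6) + 2nπ or 2*x = π − arcsin(-1/6) + 2nπ; keep the solutions lying in [0, 2π].
  ⇒ x = asin(1/6)/2 + pi/2 ≈ 1.6545, pi - asin(1/6)/2 ≈ 3.0579, asin(1/6)/2 + 3*pi/2 ≈ 4.7961, -asin(1/6)/2 + 2*pi ≈ 6.1995

f''(x) = 12*cos(2*x)
Second-derivative test at each critical point:
  f''(1.6545) = -11.8322 < 0 → local maximum
  f''(3.0579) = 11.8322 > 0 → local minimum
  f''(4.7961) = -11.8322 < 0 → local maximum
  f''(6.1995) = 11.8322 > 0 → local minimum

Critical points: x = asin(1/6)/2 + pi/2 ≈ 1.6545 (local maximum); x = pi - asin(1/6)/2 ≈ 3.0579 (local minimum); x = asin(1/6)/2 + 3*pi/2 ≈ 4.7961 (local maximum); x = -asin(1/6)/2 + 2*pi ≈ 6.1995 (local minimum)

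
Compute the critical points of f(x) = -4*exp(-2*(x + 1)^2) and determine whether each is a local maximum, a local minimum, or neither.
f'(x) = 16*(x + 1)*exp(-2*(x + 1)^2)

Solve f'(x) = 0:
  f'(x) = (16*x + 16)·exp(-2*(x + 1)^2) and exp(-2*(x + 1)^2) > 0 for every x, so f'(x) = 0 ⇔ 16*x + 16 = 0.
  Factor: 16*x + 16 = 16*(x + 1) = 0.
  ⇒ x = -1

f''(x) = 16*(1 - 4*(x + 1)^2)*exp(-2*(x + 1)^2)
Second-derivative test at each critical point:
  f''(-1) = 16 > 0 → local minimum

Critical points: x = -1 (local minimum)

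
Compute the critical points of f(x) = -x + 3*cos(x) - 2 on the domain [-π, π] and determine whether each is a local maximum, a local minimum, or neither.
f'(x) = -3*sin(x) - 1

Solve f'(x) = 0 on [-π, π]:
  f'(x) = 0 ⇔ sin(x) = -1/3, i.e. x = arcsin(-1/3) + 2nπ or x = π − arcsin(-1/3) + 2nπ; keep the solutions lying in [-π, π].
  ⇒ x = -pi + asin(1/3) ≈ -2.8018, -asin(1/3) ≈ -0.3398

f''(x) = -3*cos(x)
Second-derivative test at each critical point:
  f''(-2.8018) = 2.8284 > 0 → local minimum
  f''(-0.3398) = -2.8284 < 0 → local maximum

Critical points: x = -pi + asin(1/3) ≈ -2.8018 (local minimum); x = -asin(1/3) ≈ -0.3398 (local maximum)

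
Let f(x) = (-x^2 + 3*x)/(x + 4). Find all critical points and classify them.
f'(x) = (-x^2 - 8*x + 12)/(x^2 + 8*x + 16)

Solve f'(x) = 0:
  f'(x) = -(x^2 + 8*x - 12)/(x + 4)^2; the denominator is positive wherever f is defined, so f'(x) = 0 ⇔ -x^2 - 8*x + 12 = 0.
  x^2 + 8*x - 12 = 0 has no rational roots; quadratic formula: x = (-8 ± √112)/2.
  ⇒ x = -2*sqrt(7) - 4 ≈ -9.2915, -4 + 2*sqrt(7) ≈ 1.2915

f''(x) = -56/(x^3 + 12*x^2 + 48*x + 64)
Second-derivative test at each critical point:
  f''(-9.2915) = 0.3780 > 0 → local minimum
  f''(1.2915) = -0.3780 < 0 → local maximum

Critical points: x = -2*sqrt(7) - 4 ≈ -9.2915 (local minimum); x = -4 + 2*sqrt(7) ≈ 1.2915 (local maximum)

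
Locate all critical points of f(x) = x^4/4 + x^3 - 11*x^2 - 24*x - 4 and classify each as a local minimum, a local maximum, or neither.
f'(x) = x^3 + 3*x^2 - 22*x - 24

Solve f'(x) = 0:
  Factor: x^3 + 3*x^2 - 22*x - 24 = (x - 4)*(x + 1)*(x + 6) = 0.
  ⇒ x = -6, -1, 4

f''(x) = 3*x^2 + 6*x - 22
Second-derivative test at each critical point:
  f''(-6) = 50 > 0 → local minimum
  f''(-1) = -25 < 0 → local maximum
  f''(4) = 50 > 0 → local minimum

Critical points: x = -6 (local minimum); x = -1 (local maximum); x = 4 (local minimum)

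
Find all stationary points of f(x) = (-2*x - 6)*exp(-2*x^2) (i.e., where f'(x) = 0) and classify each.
f'(x) = 2*(4*x*(x + 3) - 1)*exp(-2*x^2)

Solve f'(x) = 0:
  f'(x) = (8*x^2 + 24*x - 2)·exp(-2*x^2) and exp(-2*x^2) > 0 for every x, so f'(x) = 0 ⇔ 8*x^2 + 24*x - 2 = 0.
  Factor: 8*x^2 + 24*x - 2 = 2*(4*x^2 + 12*x - 1); 4*x^2 + 12*x - 1 = 0 has no rational roots; quadratic formula: x = (-12 ± √160)/8.
  ⇒ x = -sqrt(10)/2 - 3/2 ≈ -3.0811, -3/2 + sqrt(10)/2 ≈ 0.0811

f''(x) = 8*(-4*x^2*(x + 3) + 3*x + 3)*exp(-2*x^2)
Second-derivative test at each critical point:
  f''(-3.0811) = -1.436e-07 < 0 → local maximum
  f''(0.0811) = 24.9673 > 0 → local minimum

Critical points: x = -sqrt(10)/2 - 3/2 ≈ -3.0811 (local maximum); x = -3/2 + sqrt(10)/2 ≈ 0.0811 (local minimum)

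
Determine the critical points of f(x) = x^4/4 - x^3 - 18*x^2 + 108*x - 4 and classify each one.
f'(x) = x^3 - 3*x^2 - 36*x + 108

Solve f'(x) = 0:
  Factor: x^3 - 3*x^2 - 36*x + 108 = (x - 6)*(x - 3)*(x + 6) = 0.
  ⇒ x = -6, 3, 6

f''(x) = 3*x^2 - 6*x - 36
Second-derivative test at each critical point:
  f''(-6) = 108 > 0 → local minimum
  f''(3) = -27 < 0 → local maximum
  f''(6) = 36 > 0 → local minimum

Critical points: x = -6 (local minimum); x = 3 (local maximum); x = 6 (local minimum)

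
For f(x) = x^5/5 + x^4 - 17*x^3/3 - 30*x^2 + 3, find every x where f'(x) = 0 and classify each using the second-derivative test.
f'(x) = x*(x^3 + 4*x^2 - 17*x - 60)

Solve f'(x) = 0:
  Factor: x^4 + 4*x^3 - 17*x^2 - 60*x = x*(x - 4)*(x + 3)*(x + 5) = 0.
  ⇒ x = -5, -3, 0, 4

f''(x) = 4*x^3 + 12*x^2 - 34*x - 60
Second-derivative test at each critical point:
  f''(-5) = -90 < 0 → local maximum
  f''(-3) = 42 > 0 → local minimum
  f''(0) = -60 < 0 → local maximum
  f''(4) = 252 > 0 → local minimum

Critical points: x = -5 (local maximum); x = -3 (local minimum); x = 0 (local maximum); x = 4 (local minimum)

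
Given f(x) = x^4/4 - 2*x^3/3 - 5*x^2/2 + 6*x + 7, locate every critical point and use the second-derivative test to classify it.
f'(x) = x^3 - 2*x^2 - 5*x + 6

Solve f'(x) = 0:
  Factor: x^3 - 2*x^2 - 5*x + 6 = (x - 3)*(x - 1)*(x + 2) = 0.
  ⇒ x = -2, 1, 3

f''(x) = 3*x^2 - 4*x - 5
Second-derivative test at each critical point:
  f''(-2) = 15 > 0 → local minimum
  f''(1) = -6 < 0 → local maximum
  f''(3) = 10 > 0 → local minimum

Critical points: x = -2 (local minimum); x = 1 (local maximum); x = 3 (local minimum)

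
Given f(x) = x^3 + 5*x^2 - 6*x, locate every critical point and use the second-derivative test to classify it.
f'(x) = 3*x^2 + 10*x - 6

Solve f'(x) = 0:
  3*x^2 + 10*x - 6 = 0 has no rational roots; quadratic formula: x = (-10 ± √172)/6.
  ⇒ x = -sqrt(43)/3 - 5/3 ≈ -3.8525, -5/3 + sqrt(43)/3 ≈ 0.5191

f''(x) = 6*x + 10
Second-derivative test at each critical point:
  f''(-3.8525) = -13.1149 < 0 → local maximum
  f''(0.5191) = 13.1149 > 0 → local minimum

Critical points: x = -sqrt(43)/3 - 5/3 ≈ -3.8525 (local maximum); x = -5/3 + sqrt(43)/3 ≈ 0.5191 (local minimum)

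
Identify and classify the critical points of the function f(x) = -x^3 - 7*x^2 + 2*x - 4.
f'(x) = -3*x^2 - 14*x + 2

Solve f'(x) = 0:
  3*x^2 + 14*x - 2 = 0 has no rational roots; quadratic formula: x = (-14 ± √220)/6.
  ⇒ x = -sqrt(55)/3 - 7/3 ≈ -4.8054, -7/3 + sqrt(55)/3 ≈ 0.1387

f''(x) = -6*x - 14
Second-derivative test at each critical point:
  f''(-4.8054) = 14.8324 > 0 → local minimum
  f''(0.1387) = -14.8324 < 0 → local maximum

Critical points: x = -sqrt(55)/3 - 7/3 ≈ -4.8054 (local minimum); x = -7/3 + sqrt(55)/3 ≈ 0.1387 (local maximum)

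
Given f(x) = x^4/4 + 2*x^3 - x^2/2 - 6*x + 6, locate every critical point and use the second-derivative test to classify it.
f'(x) = x^3 + 6*x^2 - x - 6

Solve f'(x) = 0:
  Factor: x^3 + 6*x^2 - x - 6 = (x - 1)*(x + 1)*(x + 6) = 0.
  ⇒ x = -6, -1, 1

f''(x) = 3*x^2 + 12*x - 1
Second-derivative test at each critical point:
  f''(-6) = 35 > 0 → local minimum
  f''(-1) = -10 < 0 → local maximum
  f''(1) = 14 > 0 → local minimum

Critical points: x = -6 (local minimum); x = -1 (local maximum); x = 1 (local minimum)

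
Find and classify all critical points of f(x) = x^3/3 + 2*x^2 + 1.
f'(x) = x*(x + 4)

Solve f'(x) = 0:
  Factor: x^2 + 4*x = x*(x + 4) = 0.
  ⇒ x = -4, 0

f''(x) = 2*x + 4
Second-derivative test at each critical point:
  f''(-4) = -4 < 0 → local maximum
  f''(0) = 4 > 0 → local minimum

Critical points: x = -4 (local maximum); x = 0 (local minimum)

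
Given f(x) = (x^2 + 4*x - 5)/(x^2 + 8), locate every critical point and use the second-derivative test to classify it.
f'(x) = 2*(-2*x^2 + 13*x + 16)/(x^4 + 16*x^2 + 64)

Solve f'(x) = 0:
  f'(x) = -2*(2*x^2 - 13*x - 16)/(x^2 + 8)^2; the denominator is positive wherever f is defined, so f'(x) = 0 ⇔ -4*x^2 + 26*x + 32 = 0.
  Factor: -4*x^2 + 26*x + 32 = -2*(2*x^2 - 13*x - 16); 2*x^2 - 13*x - 16 = 0 has no rational roots; quadratic formula: x = (13 ± √297)/4.
  ⇒ x = 13/4 - 3*sqrt(33)/4 ≈ -1.0584, 13/4 + 3*sqrt(33)/4 ≈ 7.5584

f''(x) = 2*(4*x^3 - 39*x^2 - 96*x + 104)/(x^6 + 24*x^4 + 192*x^2 + 512)
Second-derivative test at each critical point:
  f''(-1.0584) = 0.4144 > 0 → local minimum
  f''(7.5584) = -0.0081 < 0 → local maximum

Critical points: x = 13/4 - 3*sqrt(33)/4 ≈ -1.0584 (local minimum); x = 13/4 + 3*sqrt(33)/4 ≈ 7.5584 (local maximum)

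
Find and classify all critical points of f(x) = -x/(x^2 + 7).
f'(x) = (x^2 - 7)/(x^2 + 7)^2

Solve f'(x) = 0:
  f'(x) = (x^2 - 7)/(x^2 + 7)^2; the denominator is positive wherever f is defined, so f'(x) = 0 ⇔ x^2 - 7 = 0.
  x^2 - 7 = 0 has no rational roots; quadratic formula: x = (0 ± √28)/2.
  ⇒ x = -sqrt(7) ≈ -2.6458, sqrt(7) ≈ 2.6458

f''(x) = 2*x*(21 - x^2)/(x^2 + 7)^3
Second-derivative test at each critical point:
  f''(-2.6458) = -0.0270 < 0 → local maximum
  f''(2.6458) = 0.0270 > 0 → local minimum

Critical points: x = -sqrt(7) ≈ -2.6458 (local maximum); x = sqrt(7) ≈ 2.6458 (local minimum)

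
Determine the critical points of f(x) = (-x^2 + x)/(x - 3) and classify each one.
f'(x) = (-x^2 + 6*x - 3)/(x^2 - 6*x + 9)

Solve f'(x) = 0:
  f'(x) = -(x^2 - 6*x + 3)/(x - 3)^2; the denominator is positive wherever f is defined, so f'(x) = 0 ⇔ -x^2 + 6*x - 3 = 0.
  x^2 - 6*x + 3 = 0 has no rational roots; quadratic formula: x = (6 ± √24)/2.
  ⇒ x = 3 - sqrt(6) ≈ 0.5505, sqrt(6) + 3 ≈ 5.4495

f''(x) = -12/(x^3 - 9*x^2 + 27*x - 27)
Second-derivative test at each critical point:
  f''(0.5505) = 0.8165 > 0 → local minimum
  f''(5.4495) = -0.8165 < 0 → local maximum

Critical points: x = 3 - sqrt(6) ≈ 0.5505 (local minimum); x = sqrt(6) + 3 ≈ 5.4495 (local maximum)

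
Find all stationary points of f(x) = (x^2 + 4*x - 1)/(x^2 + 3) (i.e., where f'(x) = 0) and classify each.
f'(x) = 4*(-x^2 + 2*x + 3)/(x^4 + 6*x^2 + 9)

Solve f'(x) = 0:
  f'(x) = -4*(x - 3)*(x + 1)/(x^2 + 3)^2; the denominator is positive wherever f is defined, so f'(x) = 0 ⇔ -4*x^2 + 8*x + 12 = 0.
  Factor: -4*x^2 + 8*x + 12 = -4*(x - 3)*(x + 1) = 0.
  ⇒ x = -1, 3

f''(x) = 8*(x^3 - 3*x^2 - 9*x + 3)/(x^6 + 9*x^4 + 27*x^2 + 27)
Second-derivative test at each critical point:
  f''(-1) = 1 > 0 → local minimum
  f''(3) = -1/9 < 0 → local maximum

Critical points: x = -1 (local minimum); x = 3 (local maximum)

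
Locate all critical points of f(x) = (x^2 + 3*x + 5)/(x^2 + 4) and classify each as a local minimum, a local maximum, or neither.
f'(x) = (-3*x^2 - 2*x + 12)/(x^4 + 8*x^2 + 16)

Solve f'(x) = 0:
  f'(x) = -(3*x^2 + 2*x - 12)/(x^2 + 4)^2; the denominator is positive wherever f is defined, so f'(x) = 0 ⇔ -3*x^2 - 2*x + 12 = 0.
  3*x^2 + 2*x - 12 = 0 has no rational roots; quadratic formula: x = (-2 ± √148)/6.
  ⇒ x = -sqrt(37)/3 - 1/3 ≈ -2.3609, -1/3 + sqrt(37)/3 ≈ 1.6943

f''(x) = 2*(3*x^3 + 3*x^2 - 36*x - 4)/(x^6 + 12*x^4 + 48*x^2 + 64)
Second-derivative test at each critical point:
  f''(-2.3609) = 0.1327 > 0 → local minimum
  f''(1.6943) = -0.2577 < 0 → local maximum

Critical points: x = -sqrt(37)/3 - 1/3 ≈ -2.3609 (local minimum); x = -1/3 + sqrt(37)/3 ≈ 1.6943 (local maximum)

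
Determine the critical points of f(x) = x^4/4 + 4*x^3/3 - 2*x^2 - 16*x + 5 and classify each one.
f'(x) = x^3 + 4*x^2 - 4*x - 16

Solve f'(x) = 0:
  Factor: x^3 + 4*x^2 - 4*x - 16 = (x - 2)*(x + 2)*(x + 4) = 0.
  ⇒ x = -4, -2, 2

f''(x) = 3*x^2 + 8*x - 4
Second-derivative test at each critical point:
  f''(-4) = 12 > 0 → local minimum
  f''(-2) = -8 < 0 → local maximum
  f''(2) = 24 > 0 → local minimum

Critical points: x = -4 (local minimum); x = -2 (local maximum); x = 2 (local minimum)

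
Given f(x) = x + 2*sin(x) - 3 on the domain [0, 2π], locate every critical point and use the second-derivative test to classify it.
f'(x) = 2*cos(x) + 1

Solve f'(x) = 0 on [0, 2π]:
  f'(x) = 0 ⇔ cos(x) = -1/2, i.e. x = ±arccos(-1/2) + 2nπ; keep the solutions lying in [0, 2π].
  ⇒ x = 2*pi/3 ≈ 2.0944, 4*pi/3 ≈ 4.1888

f''(x) = -2*sin(x)
Second-derivative test at each critical point:
  f''(2.0944) = -1.7321 < 0 → local maximum
  f''(4.1888) = 1.7321 > 0 → local minimum

Critical points: x = 2*pi/3 ≈ 2.0944 (local maximum); x = 4*pi/3 ≈ 4.1888 (local minimum)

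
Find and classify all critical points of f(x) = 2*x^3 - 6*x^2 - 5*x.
f'(x) = 6*x^2 - 12*x - 5

Solve f'(x) = 0:
  6*x^2 - 12*x - 5 = 0 has no rational roots; quadratic formula: x = (12 ± √264)/12.
  ⇒ x = 1 - sqrt(66)/6 ≈ -0.3540, 1 + sqrt(66)/6 ≈ 2.3540

f''(x) = 12*x - 12
Second-derivative test at each critical point:
  f''(-0.3540) = -16.2481 < 0 → local maximum
  f''(2.3540) = 16.2481 > 0 → local minimum

Critical points: x = 1 - sqrt(66)/6 ≈ -0.3540 (local maximum); x = 1 + sqrt(66)/6 ≈ 2.3540 (local minimum)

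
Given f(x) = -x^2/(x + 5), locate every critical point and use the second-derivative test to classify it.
f'(x) = x*(-x - 10)/(x + 5)^2

Solve f'(x) = 0:
  f'(x) = -x*(x + 10)/(x + 5)^2; the denominator is positive wherever f is defined, so f'(x) = 0 ⇔ -x^2 - 10*x = 0.
  Factor: -x^2 - 10*x = -x*(x + 10) = 0.
  ⇒ x = -10, 0

f''(x) = -50/(x^3 + 15*x^2 + 75*x + 125)
Second-derivative test at each critical point:
  f''(-10) = 2/5 > 0 → local minimum
  f''(0) = -2/5 < 0 → local maximum

Critical points: x = -10 (local minimum); x = 0 (local maximum)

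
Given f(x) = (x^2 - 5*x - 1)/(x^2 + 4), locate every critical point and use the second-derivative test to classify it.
f'(x) = 5*(x^2 + 2*x - 4)/(x^4 + 8*x^2 + 16)

Solve f'(x) = 0:
  f'(x) = 5*(x^2 + 2*x - 4)/(x^2 + 4)^2; the denominator is positive wherever f is defined, so f'(x) = 0 ⇔ 5*x^2 + 10*x - 20 = 0.
  Factor: 5*x^2 + 10*x - 20 = 5*(x^2 + 2*x - 4); x^2 + 2*x - 4 = 0 has no rational roots; quadratic formula: x = (-2 ± √20)/2.
  ⇒ x = -sqrt(5) - 1 ≈ -3.2361, -1 + sqrt(5) ≈ 1.2361

f''(x) = 10*(-x^3 - 3*x^2 + 12*x + 4)/(x^6 + 12*x^4 + 48*x^2 + 64)
Second-derivative test at each critical point:
  f''(-3.2361) = -0.1068 < 0 → local maximum
  f''(1.2361) = 0.7318 > 0 → local minimum

Critical points: x = -sqrt(5) - 1 ≈ -3.2361 (local maximum); x = -1 + sqrt(5) ≈ 1.2361 (local minimum)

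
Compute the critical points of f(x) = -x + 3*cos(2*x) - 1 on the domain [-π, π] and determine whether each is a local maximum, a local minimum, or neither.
f'(x) = -6*sin(2*x) - 1

Solve f'(x) = 0 on [-π, π]:
  f'(x) = 0 ⇔ sin(2*x) = -1/6, i.e. 2*x = arcsin(-1/6) + 2nπ or 2*x = π − arcsin(-1/6) + 2nπ; keep the solutions lying in [-π, π].
  ⇒ x = -pi/2 + asin(1/6)/2 ≈ -1.4871, -asin(1/6)/2 ≈ -0.0837, asin(1/6)/2 + pi/2 ≈ 1.6545, pi - asin(1/6)/2 ≈ 3.0579

f''(x) = -12*cos(2*x)
Second-derivative test at each critical point:
  f''(-1.4871) = 11.8322 > 0 → local minimum
  f''(-0.0837) = -11.8322 < 0 → local maximum
  f''(1.6545) = 11.8322 > 0 → local minimum
  f''(3.0579) = -11.8322 < 0 → local maximum

Critical points: x = -pi/2 + asin(1/6)/2 ≈ -1.4871 (local minimum); x = -asin(1/6)/2 ≈ -0.0837 (local maximum); x = asin(1/6)/2 + pi/2 ≈ 1.6545 (local minimum); x = pi - asin(1/6)/2 ≈ 3.0579 (local maximum)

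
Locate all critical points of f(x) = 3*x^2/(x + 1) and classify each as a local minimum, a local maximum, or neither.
f'(x) = 3*x*(x + 2)/(x^2 + 2*x + 1)

Solve f'(x) = 0:
  f'(x) = 3*x*(x + 2)/(x + 1)^2; the denominator is positive wherever f is defined, so f'(x) = 0 ⇔ 3*x^2 + 6*x = 0.
  Factor: 3*x^2 + 6*x = 3*x*(x + 2) = 0.
  ⇒ x = -2, 0

f''(x) = 6/(x^3 + 3*x^2 + 3*x + 1)
Second-derivative test at each critical point:
  f''(-2) = -6 < 0 → local maximum
  f''(0) = 6 > 0 → local minimum

Critical points: x = -2 (local maximum); x = 0 (local minimum)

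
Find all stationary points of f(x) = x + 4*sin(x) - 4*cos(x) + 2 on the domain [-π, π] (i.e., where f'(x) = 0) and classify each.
f'(x) = 4*sqrt(2)*sin(x + pi/4) + 1

Solve f'(x) = 0 on [-π, π]:
  f'(x) = 0 ⇔ 4*sin(x) + 4*cos(x) = -1. Write the left side as R·cos(x + φ) with R = √(4² + (-4)²) = 4*sqrt(2), cos φ = sqrt(2)/2, sin φ = -sqrt(2)/2; then cos(x + φ) = -sqrt(2)/8. Solve for x and keep the solutions lying in [-π, π].
  ⇒ x = atan((-sqrt(31) - 1)/(-1 + sqrt(31))) ≈ -0.9631, atan((-1 + sqrt(31))/(-sqrt(31) - 1)) + pi ≈ 2.5339

f''(x) = 4*sqrt(2)*cos(x + pi/4)
Second-derivative test at each critical point:
  f''(-0.9631) = 5.5678 > 0 → local minimum
  f''(2.5339) = -5.5678 < 0 → local maximum

Critical points: x = atan((-sqrt(31) - 1)/(-1 + sqrt(31))) ≈ -0.9631 (local minimum); x = atan((-1 + sqrt(31))/(-sqrt(31) - 1)) + pi ≈ 2.5339 (local maximum)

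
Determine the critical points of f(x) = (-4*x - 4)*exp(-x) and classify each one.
f'(x) = 4*x*exp(-x)

Solve f'(x) = 0:
  f'(x) = (4*x)·exp(-x) and exp(-x) > 0 for every x, so f'(x) = 0 ⇔ 4*x = 0.
  4*x = 0.
  ⇒ x = 0

f''(x) = 4*(1 - x)*exp(-x)
Second-derivative test at each critical point:
  f''(0) = 4 > 0 → local minimum

Critical points: x = 0 (local minimum)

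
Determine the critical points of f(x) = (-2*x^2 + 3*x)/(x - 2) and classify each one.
f'(x) = 2*(-x^2 + 4*x - 3)/(x^2 - 4*x + 4)

Solve f'(x) = 0:
  f'(x) = -2*(x - 3)*(x - 1)/(x - 2)^2; the denominator is positive wherever f is defined, so f'(x) = 0 ⇔ -2*x^2 + 8*x - 6 = 0.
  Factor: -2*x^2 + 8*x - 6 = -2*(x - 3)*(x - 1) = 0.
  ⇒ x = 1, 3

f''(x) = -4/(x^3 - 6*x^2 + 12*x - 8)
Second-derivative test at each critical point:
  f''(1) = 4 > 0 → local minimum
  f''(3) = -4 < 0 → local maximum

Critical points: x = 1 (local minimum); x = 3 (local maximum)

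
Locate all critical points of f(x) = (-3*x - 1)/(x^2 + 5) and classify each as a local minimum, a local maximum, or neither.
f'(x) = (3*x^2 + 2*x - 15)/(x^4 + 10*x^2 + 25)

Solve f'(x) = 0:
  f'(x) = (3*x^2 + 2*x - 15)/(x^2 + 5)^2; the denominator is positive wherever f is defined, so f'(x) = 0 ⇔ 3*x^2 + 2*x - 15 = 0.
  3*x^2 + 2*x - 15 = 0 has no rational roots; quadratic formula: x = (-2 ± √184)/6.
  ⇒ x = -sqrt(46)/3 - 1/3 ≈ -2.5941, -1/3 + sqrt(46)/3 ≈ 1.9274

f''(x) = 2*(-4*x^2*(3*x + 1) + (9*x + 1)*(x^2 + 5))/(x^2 + 5)^3
Second-derivative test at each critical point:
  f''(-2.5941) = -0.0986 < 0 → local maximum
  f''(1.9274) = 0.1786 > 0 → local minimum

Critical points: x = -sqrt(46)/3 - 1/3 ≈ -2.5941 (local maximum); x = -1/3 + sqrt(46)/3 ≈ 1.9274 (local minimum)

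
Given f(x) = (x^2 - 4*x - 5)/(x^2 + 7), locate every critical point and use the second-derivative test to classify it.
f'(x) = 4*(x^2 + 6*x - 7)/(x^4 + 14*x^2 + 49)

Solve f'(x) = 0:
  f'(x) = 4*(x - 1)*(x + 7)/(x^2 + 7)^2; the denominator is positive wherever f is defined, so f'(x) = 0 ⇔ 4*x^2 + 24*x - 28 = 0.
  Factor: 4*x^2 + 24*x - 28 = 4*(x - 1)*(x + 7) = 0.
  ⇒ x = -7, 1

f''(x) = 8*(-x^3 - 9*x^2 + 21*x + 21)/(x^6 + 21*x^4 + 147*x^2 + 343)
Second-derivative test at each critical point:
  f''(-7) = -1/98 < 0 → local maximum
  f''(1) = 1/2 > 0 → local minimum

Critical points: x = -7 (local maximum); x = 1 (local minimum)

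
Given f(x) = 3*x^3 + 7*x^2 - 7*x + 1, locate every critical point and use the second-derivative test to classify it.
f'(x) = 9*x^2 + 14*x - 7

Solve f'(x) = 0:
  9*x^2 + 14*x - 7 = 0 has no rational roots; quadratic formula: x = (-14 ± √448)/18.
  ⇒ x = -4*sqrt(7)/9 - 7/9 ≈ -1.9537, -7/9 + 4*sqrt(7)/9 ≈ 0.3981

f''(x) = 18*x + 14
Second-derivative test at each critical point:
  f''(-1.9537) = -21.1660 < 0 → local maximum
  f''(0.3981) = 21.1660 > 0 → local minimum

Critical points: x = -4*sqrt(7)/9 - 7/9 ≈ -1.9537 (local maximum); x = -7/9 + 4*sqrt(7)/9 ≈ 0.3981 (local minimum)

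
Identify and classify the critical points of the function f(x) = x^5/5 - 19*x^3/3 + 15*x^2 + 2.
f'(x) = x*(x^3 - 19*x + 30)

Solve f'(x) = 0:
  Factor: x^4 - 19*x^2 + 30*x = x*(x - 3)*(x - 2)*(x + 5) = 0.
  ⇒ x = -5, 0, 2, 3

f''(x) = 4*x^3 - 38*x + 30
Second-derivative test at each critical point:
  f''(-5) = -280 < 0 → local maximum
  f''(0) = 30 > 0 → local minimum
  f''(2) = -14 < 0 → local maximum
  f''(3) = 24 > 0 → local minimum

Critical points: x = -5 (local maximum); x = 0 (local minimum); x = 2 (local maximum); x = 3 (local minimum)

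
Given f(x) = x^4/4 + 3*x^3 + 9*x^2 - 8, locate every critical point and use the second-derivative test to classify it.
f'(x) = x*(x^2 + 9*x + 18)

Solve f'(x) = 0:
  Factor: x^3 + 9*x^2 + 18*x = x*(x + 3)*(x + 6) = 0.
  ⇒ x = -6, -3, 0

f''(x) = 3*x^2 + 18*x + 18
Second-derivative test at each critical point:
  f''(-6) = 18 > 0 → local minimum
  f''(-3) = -9 < 0 → local maximum
  f''(0) = 18 > 0 → local minimum

Critical points: x = -6 (local minimum); x = -3 (local maximum); x = 0 (local minimum)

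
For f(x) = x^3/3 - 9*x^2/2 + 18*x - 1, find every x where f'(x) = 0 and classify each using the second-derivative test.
f'(x) = x^2 - 9*x + 18

Solve f'(x) = 0:
  Factor: x^2 - 9*x + 18 = (x - 6)*(x - 3) = 0.
  ⇒ x = 3, 6

f''(x) = 2*x - 9
Second-derivative test at each critical point:
  f''(3) = -3 < 0 → local maximum
  f''(6) = 3 > 0 → local minimum

Critical points: x = 3 (local maximum); x = 6 (local minimum)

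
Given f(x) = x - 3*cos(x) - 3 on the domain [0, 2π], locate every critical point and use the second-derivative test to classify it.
f'(x) = 3*sin(x) + 1

Solve f'(x) = 0 on [0, 2π]:
  f'(x) = 0 ⇔ sin(x) = -1/3, i.e. x = arcsin(-1/3) + 2nπ or x = π − arcsin(-1/3) + 2nπ; keep the solutions lying in [0, 2π].
  ⇒ x = asin(1/3) + pi ≈ 3.4814, -asin(1/3) + 2*pi ≈ 5.9433

f''(x) = 3*cos(x)
Second-derivative test at each critical point:
  f''(3.4814) = -2.8284 < 0 → local maximum
  f''(5.9433) = 2.8284 > 0 → local minimum

Critical points: x = asin(1/3) + pi ≈ 3.4814 (local maximum); x = -asin(1/3) + 2*pi ≈ 5.9433 (local minimum)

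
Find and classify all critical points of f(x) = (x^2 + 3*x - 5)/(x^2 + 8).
f'(x) = (-3*x^2 + 26*x + 24)/(x^4 + 16*x^2 + 64)

Solve f'(x) = 0:
  f'(x) = -(3*x^2 - 26*x - 24)/(x^2 + 8)^2; the denominator is positive wherever f is defined, so f'(x) = 0 ⇔ -3*x^2 + 26*x + 24 = 0.
  3*x^2 - 26*x - 24 = 0 has no rational roots; quadratic formula: x = (26 ± √964)/6.
  ⇒ x = 13/3 - sqrt(241)/3 ≈ -0.8414, 13/3 + sqrt(241)/3 ≈ 9.5081

f''(x) = 2*(3*x^3 - 39*x^2 - 72*x + 104)/(x^6 + 24*x^4 + 192*x^2 + 512)
Second-derivative test at each critical point:
  f''(-0.8414) = 0.4095 > 0 → local minimum
  f''(9.5081) = -0.0032 < 0 → local maximum

Critical points: x = 13/3 - sqrt(241)/3 ≈ -0.8414 (local minimum); x = 13/3 + sqrt(241)/3 ≈ 9.5081 (local maximum)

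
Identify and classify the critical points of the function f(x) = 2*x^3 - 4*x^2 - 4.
f'(x) = 2*x*(3*x - 4)

Solve f'(x) = 0:
  Factor: 6*x^2 - 8*x = 2*x*(3*x - 4) = 0.
  ⇒ x = 0, 4/3

f''(x) = 12*x - 8
Second-derivative test at each critical point:
  f''(0) = -8 < 0 → local maximum
  f''(4/3) = 8 > 0 → local minimum

Critical points: x = 0 (local maximum); x = 4/3 (local minimum)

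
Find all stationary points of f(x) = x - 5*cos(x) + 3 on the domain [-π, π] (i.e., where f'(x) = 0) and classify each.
f'(x) = 5*sin(x) + 1

Solve f'(x) = 0 on [-π, π]:
  f'(x) = 0 ⇔ sin(x) = -1/5, i.e. x = arcsin(-1/5) + 2nπ or x = π − arcsin(-1/5) + 2nπ; keep the solutions lying in [-π, π].
  ⇒ x = -pi + asin(1/5) ≈ -2.9402, -asin(1/5) ≈ -0.2014

f''(x) = 5*cos(x)
Second-derivative test at each critical point:
  f''(-2.9402) = -4.8990 < 0 → local maximum
  f''(-0.2014) = 4.8990 > 0 → local minimum

Critical points: x = -pi + asin(1/5) ≈ -2.9402 (local maximum); x = -asin(1/5) ≈ -0.2014 (local minimum)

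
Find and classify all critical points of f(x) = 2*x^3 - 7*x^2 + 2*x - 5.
f'(x) = 6*x^2 - 14*x + 2

Solve f'(x) = 0:
  Factor: 6*x^2 - 14*x + 2 = 2*(3*x^2 - 7*x + 1); 3*x^2 - 7*x + 1 = 0 has no rational roots; quadratic formula: x = (7 ± √37)/6.
  ⇒ x = 7/6 - sqrt(37)/6 ≈ 0.1529, sqrt(37)/6 + 7/6 ≈ 2.1805

f''(x) = 12*x - 14
Second-derivative test at each critical point:
  f''(0.1529) = -12.1655 < 0 → local maximum
  f''(2.1805) = 12.1655 > 0 → local minimum

Critical points: x = 7/6 - sqrt(37)/6 ≈ 0.1529 (local maximum); x = sqrt(37)/6 + 7/6 ≈ 2.1805 (local minimum)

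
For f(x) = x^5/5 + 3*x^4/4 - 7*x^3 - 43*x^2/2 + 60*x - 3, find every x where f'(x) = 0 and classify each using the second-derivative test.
f'(x) = x^4 + 3*x^3 - 21*x^2 - 43*x + 60

Solve f'(x) = 0:
  Factor: x^4 + 3*x^3 - 21*x^2 - 43*x + 60 = (x - 4)*(x - 1)*(x + 3)*(x + 5) = 0.
  ⇒ x = -5, -3, 1, 4

f''(x) = 4*x^3 + 9*x^2 - 42*x - 43
Second-derivative test at each critical point:
  f''(-5) = -108 < 0 → local maximum
  f''(-3) = 56 > 0 → local minimum
  f''(1) = -72 < 0 → local maximum
  f''(4) = 189 > 0 → local minimum

Critical points: x = -5 (local maximum); x = -3 (local minimum); x = 1 (local maximum); x = 4 (local minimum)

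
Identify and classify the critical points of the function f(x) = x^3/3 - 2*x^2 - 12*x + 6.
f'(x) = x^2 - 4*x - 12

Solve f'(x) = 0:
  Factor: x^2 - 4*x - 12 = (x - 6)*(x + 2) = 0.
  ⇒ x = -2, 6

f''(x) = 2*x - 4
Second-derivative test at each critical point:
  f''(-2) = -8 < 0 → local maximum
  f''(6) = 8 > 0 → local minimum

Critical points: x = -2 (local maximum); x = 6 (local minimum)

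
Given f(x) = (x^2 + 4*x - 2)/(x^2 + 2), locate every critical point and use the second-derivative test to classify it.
f'(x) = 4*(-x^2 + 2*x + 2)/(x^4 + 4*x^2 + 4)

Solve f'(x) = 0:
  f'(x) = -4*(x^2 - 2*x - 2)/(x^2 + 2)^2; the denominator is positive wherever f is defined, so f'(x) = 0 ⇔ -4*x^2 + 8*x + 8 = 0.
  Factor: -4*x^2 + 8*x + 8 = -4*(x^2 - 2*x - 2); x^2 - 2*x - 2 = 0 has no rational roots; quadratic formula: x = (2 ± √12)/2.
  ⇒ x = 1 - sqrt(3) ≈ -0.7321, 1 + sqrt(3) ≈ 2.7321

f''(x) = 8*(x^3 - 3*x^2 - 6*x + 2)/(x^6 + 6*x^4 + 12*x^2 + 8)
Second-derivative test at each critical point:
  f''(-0.7321) = 2.1547 > 0 → local minimum
  f''(2.7321) = -0.1547 < 0 → local maximum

Critical points: x = 1 - sqrt(3) ≈ -0.7321 (local minimum); x = 1 + sqrt(3) ≈ 2.7321 (local maximum)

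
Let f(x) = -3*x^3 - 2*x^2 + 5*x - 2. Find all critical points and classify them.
f'(x) = -9*x^2 - 4*x + 5

Solve f'(x) = 0:
  Factor: -9*x^2 - 4*x + 5 = -(x + 1)*(9*x - 5) = 0.
  ⇒ x = -1, 5/9

f''(x) = -18*x - 4
Second-derivative test at each critical point:
  f''(-1) = 14 > 0 → local minimum
  f''(5/9) = -14 < 0 → local maximum

Critical points: x = -1 (local minimum); x = 5/9 (local maximum)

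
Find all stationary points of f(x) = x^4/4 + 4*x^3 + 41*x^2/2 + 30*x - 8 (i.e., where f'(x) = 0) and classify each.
f'(x) = x^3 + 12*x^2 + 41*x + 30

Solve f'(x) = 0:
  Factor: x^3 + 12*x^2 + 41*x + 30 = (x + 1)*(x + 5)*(x + 6) = 0.
  ⇒ x = -6, -5, -1

f''(x) = 3*x^2 + 24*x + 41
Second-derivative test at each critical point:
  f''(-6) = 5 > 0 → local minimum
  f''(-5) = -4 < 0 → local maximum
  f''(-1) = 20 > 0 → local minimum

Critical points: x = -6 (local minimum); x = -5 (local maximum); x = -1 (local minimum)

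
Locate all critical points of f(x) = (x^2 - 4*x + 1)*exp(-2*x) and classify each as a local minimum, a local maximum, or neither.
f'(x) = 2*(-x^2 + 5*x - 3)*exp(-2*x)

Solve f'(x) = 0:
  f'(x) = (-2*x^2 + 10*x - 6)·exp(-2*x) and exp(-2*x) > 0 for every x, so f'(x) = 0 ⇔ -2*x^2 + 10*x - 6 = 0.
  Factor: -2*x^2 + 10*x - 6 = -2*(x^2 - 5*x + 3); x^2 - 5*x + 3 = 0 has no rational roots; quadratic formula: x = (5 ± √13)/2.
  ⇒ x = 5/2 - sqrt(13)/2 ≈ 0.6972, sqrt(13)/2 + 5/2 ≈ 4.3028

f''(x) = 2*(2*x^2 - 12*x + 11)*exp(-2*x)
Second-derivative test at each critical point:
  f''(0.6972) = 1.7881 > 0 → local minimum
  f''(4.3028) = -0.0013 < 0 → local maximum

Critical points: x = 5/2 - sqrt(13)/2 ≈ 0.6972 (local minimum); x = sqrt(13)/2 + 5/2 ≈ 4.3028 (local maximum)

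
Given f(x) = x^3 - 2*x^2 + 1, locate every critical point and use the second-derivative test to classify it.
f'(x) = x*(3*x - 4)

Solve f'(x) = 0:
  Factor: 3*x^2 - 4*x = x*(3*x - 4) = 0.
  ⇒ x = 0, 4/3

f''(x) = 6*x - 4
Second-derivative test at each critical point:
  f''(0) = -4 < 0 → local maximum
  f''(4/3) = 4 > 0 → local minimum

Critical points: x = 0 (local maximum); x = 4/3 (local minimum)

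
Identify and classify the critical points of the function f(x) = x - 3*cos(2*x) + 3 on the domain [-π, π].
f'(x) = 6*sin(2*x) + 1

Solve f'(x) = 0 on [-π, π]:
  f'(x) = 0 ⇔ sin(2*x) = -1/6, i.e. 2*x = arcsin(-1/6) + 2nπ or 2*x = π − arcsin(-1/6) + 2nπ; keep the solutions lying in [-π, π].
  ⇒ x = -pi/2 + asin(1/6)/2 ≈ -1.4871, -asin(1/6)/2 ≈ -0.0837, asin(1/6)/2 + pi/2 ≈ 1.6545, pi - asin(1/6)/2 ≈ 3.0579

f''(x) = 12*cos(2*x)
Second-derivative test at each critical point:
  f''(-1.4871) = -11.8322 < 0 → local maximum
  f''(-0.0837) = 11.8322 > 0 → local minimum
  f''(1.6545) = -11.8322 < 0 → local maximum
  f''(3.0579) = 11.8322 > 0 → local minimum

Critical points: x = -pi/2 + asin(1/6)/2 ≈ -1.4871 (local maximum); x = -asin(1/6)/2 ≈ -0.0837 (local minimum); x = asin(1/6)/2 + pi/2 ≈ 1.6545 (local maximum); x = pi - asin(1/6)/2 ≈ 3.0579 (local minimum)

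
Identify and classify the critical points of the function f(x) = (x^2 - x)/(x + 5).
f'(x) = (x^2 + 10*x - 5)/(x^2 + 10*x + 25)

Solve f'(x) = 0:
  f'(x) = (x^2 + 10*x - 5)/(x + 5)^2; the denominator is positive wherever f is defined, so f'(x) = 0 ⇔ x^2 + 10*x - 5 = 0.
  x^2 + 10*x - 5 = 0 has no rational roots; quadratic formula: x = (-10 ± √120)/2.
  ⇒ x = -sqrt(30) - 5 ≈ -10.4772, -5 + sqrt(30) ≈ 0.4772

f''(x) = 60/(x^3 + 15*x^2 + 75*x + 125)
Second-derivative test at each critical point:
  f''(-10.4772) = -0.3651 < 0 → local maximum
  f''(0.4772) = 0.3651 > 0 → local minimum

Critical points: x = -sqrt(30) - 5 ≈ -10.4772 (local maximum); x = -5 + sqrt(30) ≈ 0.4772 (local minimum)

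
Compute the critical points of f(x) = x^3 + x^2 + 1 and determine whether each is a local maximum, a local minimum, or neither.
f'(x) = x*(3*x + 2)

Solve f'(x) = 0:
  Factor: 3*x^2 + 2*x = x*(3*x + 2) = 0.
  ⇒ x = -2/3, 0

f''(x) = 6*x + 2
Second-derivative test at each critical point:
  f''(-2/3) = -2 < 0 → local maximum
  f''(0) = 2 > 0 → local minimum

Critical points: x = -2/3 (local maximum); x = 0 (local minimum)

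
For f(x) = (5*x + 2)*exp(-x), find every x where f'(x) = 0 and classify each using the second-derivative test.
f'(x) = (3 - 5*x)*exp(-x)

Solve f'(x) = 0:
  f'(x) = (3 - 5*x)·exp(-x) and exp(-x) > 0 for every x, so f'(x) = 0 ⇔ 3 - 5*x = 0.
  3 - 5*x = 0.
  ⇒ x = 3/5

f''(x) = (5*x - 8)*exp(-x)
Second-derivative test at each critical point:
  f''(3/5) = -2.7441 < 0 → local maximum

Critical points: x = 3/5 (local maximum)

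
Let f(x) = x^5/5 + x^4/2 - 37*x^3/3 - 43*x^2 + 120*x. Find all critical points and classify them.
f'(x) = x^4 + 2*x^3 - 37*x^2 - 86*x + 120

Solve f'(x) = 0:
  Factor: x^4 + 2*x^3 - 37*x^2 - 86*x + 120 = (x - 6)*(x - 1)*(x + 4)*(x + 5) = 0.
  ⇒ x = -5, -4, 1, 6

f''(x) = 4*x^3 + 6*x^2 - 74*x - 86
Second-derivative test at each critical point:
  f''(-5) = -66 < 0 → local maximum
  f''(-4) = 50 > 0 → local minimum
  f''(1) = -150 < 0 → local maximum
  f''(6) = 550 > 0 → local minimum

Critical points: x = -5 (local maximum); x = -4 (local minimum); x = 1 (local maximum); x = 6 (local minimum)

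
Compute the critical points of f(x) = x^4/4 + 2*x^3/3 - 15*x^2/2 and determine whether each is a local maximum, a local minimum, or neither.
f'(x) = x*(x^2 + 2*x - 15)

Solve f'(x) = 0:
  Factor: x^3 + 2*x^2 - 15*x = x*(x - 3)*(x + 5) = 0.
  ⇒ x = -5, 0, 3

f''(x) = 3*x^2 + 4*x - 15
Second-derivative test at each critical point:
  f''(-5) = 40 > 0 → local minimum
  f''(0) = -15 < 0 → local maximum
  f''(3) = 24 > 0 → local minimum

Critical points: x = -5 (local minimum); x = 0 (local maximum); x = 3 (local minimum)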